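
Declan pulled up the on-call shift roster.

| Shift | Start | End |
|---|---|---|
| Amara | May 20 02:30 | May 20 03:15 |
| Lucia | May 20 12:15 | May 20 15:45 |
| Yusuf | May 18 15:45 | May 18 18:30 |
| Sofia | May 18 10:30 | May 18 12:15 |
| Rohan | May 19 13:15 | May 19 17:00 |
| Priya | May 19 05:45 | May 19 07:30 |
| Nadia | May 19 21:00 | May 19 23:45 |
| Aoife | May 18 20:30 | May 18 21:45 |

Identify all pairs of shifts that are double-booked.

no overlapping pairs

Sorted by start: Sofia, Yusuf, Aoife, Priya, Rohan, Nadia, Amara, Lucia.
Yusuf starts after Sofia ends; Sofia is clear from here.
Aoife starts after Yusuf ends; Yusuf is clear from here.
Priya starts after Aoife ends; Aoife is clear from here.
Rohan starts after Priya ends; Priya is clear from here.
Nadia starts after Rohan ends; Rohan is clear from here.
Amara starts after Nadia ends; Nadia is clear from here.
Lucia starts after Amara ends.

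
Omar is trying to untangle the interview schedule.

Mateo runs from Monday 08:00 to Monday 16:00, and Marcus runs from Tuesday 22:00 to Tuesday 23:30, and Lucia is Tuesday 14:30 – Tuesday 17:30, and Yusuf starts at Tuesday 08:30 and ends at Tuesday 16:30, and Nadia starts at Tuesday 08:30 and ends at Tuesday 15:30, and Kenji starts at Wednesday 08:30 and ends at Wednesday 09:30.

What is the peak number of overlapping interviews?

Sweep the timeline, counting +1 at each start and −1 at each end (ends before starts at a tie):
Monday 08:00 start Mateo → 1
Monday 16:00 end Mateo → 0
Tuesday 08:30 start Nadia → 1
Tuesday 08:30 start Yusuf → 2
Tuesday 14:30 start Lucia → 3
Tuesday 15:30 end Nadia → 2
Tuesday 16:30 end Yusuf → 1
Tuesday 17:30 end Lucia → 0
Tuesday 22:00 start Marcus → 1
Tuesday 23:30 end Marcus → 0
Wednesday 08:30 start Kenji → 1
Wednesday 09:30 end Kenji → 0
Peak is 3, at Tuesday 14:30 (Lucia, Nadia, Yusuf).

3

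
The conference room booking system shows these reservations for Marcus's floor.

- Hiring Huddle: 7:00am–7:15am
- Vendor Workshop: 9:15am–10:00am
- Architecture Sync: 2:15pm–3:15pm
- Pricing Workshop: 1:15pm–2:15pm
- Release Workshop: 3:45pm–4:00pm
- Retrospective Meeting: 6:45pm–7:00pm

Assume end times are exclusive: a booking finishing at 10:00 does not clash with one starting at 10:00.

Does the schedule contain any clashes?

Check each pair: they overlap iff neither finishes before the other starts.
Sorted by start: Hiring Huddle, Vendor Workshop, Pricing Workshop, Architecture Sync, Release Workshop, Retrospective Meeting.
Vendor Workshop starts after Hiring Huddle ends; Hiring Huddle is clear from here.
Pricing Workshop starts after Vendor Workshop ends; Vendor Workshop is clear from here.
Architecture Sync starts exactly when Pricing Workshop ends (back-to-back, no overlap); Pricing Workshop is clear from here.
Release Workshop starts after Architecture Sync ends; Architecture Sync is clear from here.
Retrospective Meeting starts after Release Workshop ends.
Every pair is clear; the schedule has no overlaps.

No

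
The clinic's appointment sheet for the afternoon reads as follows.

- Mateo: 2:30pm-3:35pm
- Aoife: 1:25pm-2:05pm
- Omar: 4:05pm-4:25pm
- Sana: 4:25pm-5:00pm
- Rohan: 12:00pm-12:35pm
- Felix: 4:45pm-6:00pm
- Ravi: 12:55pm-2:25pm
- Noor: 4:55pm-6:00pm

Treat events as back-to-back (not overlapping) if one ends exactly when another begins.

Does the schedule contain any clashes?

Sorted by start: Rohan, Ravi, Aoife, Mateo, Omar, Sana, Felix, Noor.
Ravi starts after Rohan ends — done with Rohan.
Aoife starts before Ravi ends → Ravi and Aoife overlap.
That's a conflict, so the schedule is not conflict-free.

Yes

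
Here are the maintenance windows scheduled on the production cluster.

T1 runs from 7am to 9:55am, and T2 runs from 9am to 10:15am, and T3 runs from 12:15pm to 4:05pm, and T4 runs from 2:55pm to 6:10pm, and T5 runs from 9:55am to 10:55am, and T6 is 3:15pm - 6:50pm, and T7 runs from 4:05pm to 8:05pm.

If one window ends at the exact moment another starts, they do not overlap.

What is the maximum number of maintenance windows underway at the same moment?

Sort all start/end points and keep a running count:
7am start T1 → 1
9am start T2 → 2
9:55am end T1 → 1
9:55am start T5 → 2
10:15am end T2 → 1
10:55am end T5 → 0
12:15pm start T3 → 1
2:55pm start T4 → 2
3:15pm start T6 → 3
4:05pm end T3 → 2
4:05pm start T7 → 3
6:10pm end T4 → 2
6:50pm end T6 → 1
8:05pm end T7 → 0
Peak is 3, at 3:15pm (T3, T4, T6).

3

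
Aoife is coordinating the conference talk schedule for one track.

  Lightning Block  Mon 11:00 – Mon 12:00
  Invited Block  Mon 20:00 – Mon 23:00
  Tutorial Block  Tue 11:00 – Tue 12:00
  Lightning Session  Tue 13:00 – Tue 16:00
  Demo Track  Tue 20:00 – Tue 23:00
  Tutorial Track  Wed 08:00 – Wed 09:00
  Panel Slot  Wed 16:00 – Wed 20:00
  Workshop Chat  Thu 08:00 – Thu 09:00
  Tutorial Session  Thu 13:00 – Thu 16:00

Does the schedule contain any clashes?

No

Sorted by start: Lightning Block, Invited Block, Tutorial Block, Lightning Session, Demo Track, Tutorial Track, Panel Slot, Workshop Chat, Tutorial Session.
Invited Block starts after Lightning Block ends — done with Lightning Block.
Tutorial Block starts after Invited Block ends — done with Invited Block.
Lightning Session starts after Tutorial Block ends — done with Tutorial Block.
Demo Track starts after Lightning Session ends — done with Lightning Session.
Tutorial Track starts after Demo Track ends — done with Demo Track.
Panel Slot starts after Tutorial Track ends — done with Tutorial Track.
Workshop Chat starts after Panel Slot ends — done with Panel Slot.
Tutorial Session starts after Workshop Chat ends.
Every pair is clear; the schedule has no overlaps.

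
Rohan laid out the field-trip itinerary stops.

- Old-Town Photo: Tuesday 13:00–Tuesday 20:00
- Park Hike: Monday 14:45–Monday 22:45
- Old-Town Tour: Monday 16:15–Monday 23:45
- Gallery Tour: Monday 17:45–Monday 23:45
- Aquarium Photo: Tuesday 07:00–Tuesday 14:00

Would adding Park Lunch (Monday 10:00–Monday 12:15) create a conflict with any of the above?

No — it doesn't clash with anything

Park Hike: starts Monday 14:45 at or after Park Lunch ends Monday 12:15 → clear.
Old-Town Tour: starts Monday 16:15 at or after Park Lunch ends Monday 12:15 → clear.
Gallery Tour: starts Monday 17:45 at or after Park Lunch ends Monday 12:15 → clear.
Aquarium Photo: starts Tuesday 07:00 at or after Park Lunch ends Monday 12:15 → clear.
Old-Town Photo: starts Tuesday 13:00 at or after Park Lunch ends Monday 12:15 → clear.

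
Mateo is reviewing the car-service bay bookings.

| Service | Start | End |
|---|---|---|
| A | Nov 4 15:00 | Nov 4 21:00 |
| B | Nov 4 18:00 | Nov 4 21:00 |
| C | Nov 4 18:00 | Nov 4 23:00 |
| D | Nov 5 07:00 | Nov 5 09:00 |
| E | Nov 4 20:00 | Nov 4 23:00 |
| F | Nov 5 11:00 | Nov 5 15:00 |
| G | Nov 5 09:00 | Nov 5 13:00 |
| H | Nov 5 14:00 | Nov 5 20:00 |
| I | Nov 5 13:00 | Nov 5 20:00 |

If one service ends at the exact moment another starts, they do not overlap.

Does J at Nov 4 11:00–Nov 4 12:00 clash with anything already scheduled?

No — it doesn't clash with anything

A: starts Nov 4 15:00 at or after J ends Nov 4 12:00 → clear.
B: starts Nov 4 18:00 at or after J ends Nov 4 12:00 → clear.
C: starts Nov 4 18:00 at or after J ends Nov 4 12:00 → clear.
E: starts Nov 4 20:00 at or after J ends Nov 4 12:00 → clear.
D: starts Nov 5 07:00 at or after J ends Nov 4 12:00 → clear.
G: starts Nov 5 09:00 at or after J ends Nov 4 12:00 → clear.
F: starts Nov 5 11:00 at or after J ends Nov 4 12:00 → clear.
I: starts Nov 5 13:00 at or after J ends Nov 4 12:00 → clear.
H: starts Nov 5 14:00 at or after J ends Nov 4 12:00 → clear.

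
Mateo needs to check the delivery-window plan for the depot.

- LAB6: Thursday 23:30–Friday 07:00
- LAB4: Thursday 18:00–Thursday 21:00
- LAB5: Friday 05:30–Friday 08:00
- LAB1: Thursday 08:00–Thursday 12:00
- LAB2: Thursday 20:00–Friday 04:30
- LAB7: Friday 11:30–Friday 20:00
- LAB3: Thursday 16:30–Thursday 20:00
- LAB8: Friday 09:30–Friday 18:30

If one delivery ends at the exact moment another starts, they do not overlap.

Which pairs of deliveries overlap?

LAB2 & LAB4, LAB2 & LAB6, LAB3 & LAB4, LAB5 & LAB6, LAB7 & LAB8

Two intervals overlap when each starts before the other ends.
Sorted by start: LAB1, LAB3, LAB4, LAB2, LAB6, LAB5, LAB8, LAB7.
LAB3 starts after LAB1 ends, so LAB1 has no further overlaps.
LAB4 starts before LAB3 ends → LAB3 and LAB4 overlap.
LAB2 starts exactly when LAB3 ends (back-to-back, no overlap), so LAB3 has no further overlaps.
LAB2 starts before LAB4 ends → LAB4 and LAB2 overlap.
LAB6 starts after LAB4 ends, so LAB4 has no further overlaps.
LAB6 starts before LAB2 ends → LAB2 and LAB6 overlap.
LAB5 starts after LAB2 ends, so LAB2 has no further overlaps.
LAB5 starts before LAB6 ends → LAB6 and LAB5 overlap.
LAB8 starts after LAB6 ends, so LAB6 has no further overlaps.
LAB8 starts after LAB5 ends, so LAB5 has no further overlaps.
LAB7 starts before LAB8 ends → LAB8 and LAB7 overlap.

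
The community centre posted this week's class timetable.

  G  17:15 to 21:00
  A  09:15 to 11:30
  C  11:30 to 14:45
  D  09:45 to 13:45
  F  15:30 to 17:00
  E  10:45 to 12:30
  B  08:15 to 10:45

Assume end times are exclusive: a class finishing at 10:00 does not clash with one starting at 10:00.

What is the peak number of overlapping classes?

Sort all start/end points and keep a running count:
08:15 start B → 1
09:15 start A → 2
09:45 start D → 3
10:45 end B → 2
10:45 start E → 3
11:30 end A → 2
11:30 start C → 3
12:30 end E → 2
13:45 end D → 1
14:45 end C → 0
15:30 start F → 1
17:00 end F → 0
17:15 start G → 1
21:00 end G → 0
Peak is 3, at 09:45 (A, B, D).

3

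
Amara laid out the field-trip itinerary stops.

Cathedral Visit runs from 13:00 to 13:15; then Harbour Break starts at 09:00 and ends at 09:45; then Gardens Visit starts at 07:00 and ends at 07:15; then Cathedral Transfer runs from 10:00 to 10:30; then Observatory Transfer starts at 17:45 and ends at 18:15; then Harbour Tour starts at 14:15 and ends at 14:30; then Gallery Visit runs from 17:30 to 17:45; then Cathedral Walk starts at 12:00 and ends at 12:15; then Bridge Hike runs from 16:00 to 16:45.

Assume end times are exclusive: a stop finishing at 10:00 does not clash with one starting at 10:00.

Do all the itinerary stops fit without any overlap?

Sorted by start: Gardens Visit, Harbour Break, Cathedral Transfer, Cathedral Walk, Cathedral Visit, Harbour Tour, Bridge Hike, Gallery Visit, Observatory Transfer.
Harbour Break starts after Gardens Visit ends; Gardens Visit is clear from here.
Cathedral Transfer starts after Harbour Break ends; Harbour Break is clear from here.
Cathedral Walk starts after Cathedral Transfer ends; Cathedral Transfer is clear from here.
Cathedral Visit starts after Cathedral Walk ends; Cathedral Walk is clear from here.
Harbour Tour starts after Cathedral Visit ends; Cathedral Visit is clear from here.
Bridge Hike starts after Harbour Tour ends; Harbour Tour is clear from here.
Gallery Visit starts after Bridge Hike ends; Bridge Hike is clear from here.
Observatory Transfer starts exactly when Gallery Visit ends (back-to-back, no overlap).
Every pair is clear; the schedule has no overlaps.

Yes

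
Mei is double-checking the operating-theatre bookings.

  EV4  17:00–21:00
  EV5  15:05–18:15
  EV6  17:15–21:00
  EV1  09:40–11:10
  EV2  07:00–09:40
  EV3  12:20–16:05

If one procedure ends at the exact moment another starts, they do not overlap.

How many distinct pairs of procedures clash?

4

Sorted by start: EV2, EV1, EV3, EV5, EV4, EV6.
EV1 starts exactly when EV2 ends (back-to-back, no overlap); EV2 is clear from here.
EV3 starts after EV1 ends; EV1 is clear from here.
EV5 starts before EV3 ends → EV3 and EV5 overlap.
EV4 starts after EV3 ends; EV3 is clear from here.
EV4 starts before EV5 ends → EV5 and EV4 overlap.
EV6 starts before EV5 ends → EV5 and EV6 overlap.
EV6 starts before EV4 ends → EV4 and EV6 overlap.
Overlapping pairs: EV3 & EV5, EV4 & EV5, EV4 & EV6, EV5 & EV6 — 4 in total.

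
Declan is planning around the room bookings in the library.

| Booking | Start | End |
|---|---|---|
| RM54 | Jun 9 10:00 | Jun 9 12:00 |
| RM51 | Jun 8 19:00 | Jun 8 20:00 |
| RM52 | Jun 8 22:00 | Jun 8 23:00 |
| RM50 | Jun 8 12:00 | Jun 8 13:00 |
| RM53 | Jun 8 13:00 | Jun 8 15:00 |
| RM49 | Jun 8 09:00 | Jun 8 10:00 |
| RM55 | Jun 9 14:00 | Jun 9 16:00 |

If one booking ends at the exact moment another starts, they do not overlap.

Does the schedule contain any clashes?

No

Sorted by start: RM49, RM50, RM53, RM51, RM52, RM54, RM55.
RM50 starts after RM49 ends, so nothing later overlaps RM49 either.
RM53 starts exactly when RM50 ends (back-to-back, no overlap), so nothing later overlaps RM50 either.
RM51 starts after RM53 ends, so nothing later overlaps RM53 either.
RM52 starts after RM51 ends, so nothing later overlaps RM51 either.
RM54 starts after RM52 ends, so nothing later overlaps RM52 either.
RM55 starts after RM54 ends.
Every pair is clear; the schedule has no overlaps.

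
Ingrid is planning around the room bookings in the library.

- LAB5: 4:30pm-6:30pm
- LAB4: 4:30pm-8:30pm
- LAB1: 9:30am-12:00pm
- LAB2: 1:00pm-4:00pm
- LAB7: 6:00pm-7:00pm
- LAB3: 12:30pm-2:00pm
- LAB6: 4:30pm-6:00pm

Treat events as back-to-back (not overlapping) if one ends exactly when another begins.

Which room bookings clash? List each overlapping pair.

LAB2 & LAB3, LAB4 & LAB5, LAB4 & LAB6, LAB4 & LAB7, LAB5 & LAB6, LAB5 & LAB7

Sorted by start: LAB1, LAB3, LAB2, LAB4, LAB5, LAB6, LAB7.
LAB3 starts after LAB1 ends, so nothing later overlaps LAB1 either.
LAB2 starts before LAB3 ends → LAB3 and LAB2 overlap.
LAB4 starts after LAB3 ends, so nothing later overlaps LAB3 either.
LAB4 starts after LAB2 ends, so nothing later overlaps LAB2 either.
LAB5 starts before LAB4 ends → LAB4 and LAB5 overlap.
LAB6 starts before LAB4 ends → LAB4 and LAB6 overlap.
LAB7 starts before LAB4 ends → LAB4 and LAB7 overlap.
LAB6 starts before LAB5 ends → LAB5 and LAB6 overlap.
LAB7 starts before LAB5 ends → LAB5 and LAB7 overlap.
LAB7 starts exactly when LAB6 ends (back-to-back, no overlap).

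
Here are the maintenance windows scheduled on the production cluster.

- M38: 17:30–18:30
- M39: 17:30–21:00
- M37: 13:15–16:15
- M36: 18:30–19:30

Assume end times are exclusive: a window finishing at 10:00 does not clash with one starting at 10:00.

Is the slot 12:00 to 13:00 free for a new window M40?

M37: starts 13:15 at or after M40 ends 13:00 → clear.
M38: starts 17:30 at or after M40 ends 13:00 → clear.
M39: starts 17:30 at or after M40 ends 13:00 → clear.
M36: starts 18:30 at or after M40 ends 13:00 → clear.

Yes — the slot is free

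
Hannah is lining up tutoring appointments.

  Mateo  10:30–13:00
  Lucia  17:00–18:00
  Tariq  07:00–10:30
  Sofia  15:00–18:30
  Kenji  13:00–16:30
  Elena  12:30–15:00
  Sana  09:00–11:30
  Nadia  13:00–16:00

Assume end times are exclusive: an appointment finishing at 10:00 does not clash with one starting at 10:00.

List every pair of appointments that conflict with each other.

Elena & Kenji, Elena & Mateo, Elena & Nadia, Kenji & Nadia, Kenji & Sofia, Lucia & Sofia, Mateo & Sana, Nadia & Sofia, Sana & Tariq

Two intervals overlap when each starts before the other ends.
Sorted by start: Tariq, Sana, Mateo, Elena, Kenji, Nadia, Sofia, Lucia.
Sana starts before Tariq ends → Tariq and Sana overlap.
Mateo starts exactly when Tariq ends (back-to-back, no overlap); Tariq is clear from here.
Mateo starts before Sana ends → Sana and Mateo overlap.
Elena starts after Sana ends; Sana is clear from here.
Elena starts before Mateo ends → Mateo and Elena overlap.
Kenji starts exactly when Mateo ends (back-to-back, no overlap); Mateo is clear from here.
Kenji starts before Elena ends → Elena and Kenji overlap.
Nadia starts before Elena ends → Elena and Nadia overlap.
Sofia starts exactly when Elena ends (back-to-back, no overlap); Elena is clear from here.
Nadia starts before Kenji ends → Kenji and Nadia overlap.
Sofia starts before Kenji ends → Kenji and Sofia overlap.
Lucia starts after Kenji ends.
Sofia starts before Nadia ends → Nadia and Sofia overlap.
Lucia starts after Nadia ends.
Lucia starts before Sofia ends → Sofia and Lucia overlap.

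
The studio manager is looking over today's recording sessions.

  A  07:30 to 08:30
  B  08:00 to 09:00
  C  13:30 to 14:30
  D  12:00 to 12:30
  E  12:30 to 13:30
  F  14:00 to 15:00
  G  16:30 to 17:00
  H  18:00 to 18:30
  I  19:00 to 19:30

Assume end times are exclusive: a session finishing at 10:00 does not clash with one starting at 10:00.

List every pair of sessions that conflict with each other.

A & B, C & F

Sorted by start: A, B, D, E, C, F, G, H, I.
B starts before A ends → A and B overlap.
D starts after A ends — done with A.
D starts after B ends — done with B.
E starts exactly when D ends (back-to-back, no overlap) — done with D.
C starts exactly when E ends (back-to-back, no overlap) — done with E.
F starts before C ends → C and F overlap.
G starts after C ends — done with C.
G starts after F ends — done with F.
H starts after G ends — done with G.
I starts after H ends.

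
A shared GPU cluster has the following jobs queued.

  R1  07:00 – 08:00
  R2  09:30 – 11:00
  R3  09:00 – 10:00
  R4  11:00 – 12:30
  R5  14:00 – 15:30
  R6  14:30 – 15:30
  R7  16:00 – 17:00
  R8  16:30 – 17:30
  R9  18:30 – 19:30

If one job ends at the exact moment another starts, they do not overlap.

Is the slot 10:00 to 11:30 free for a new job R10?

No — it overlaps R2, R4

R1: ends 08:00 at or before R10 starts 10:00 → clear.
R3: ends 10:00 at or before R10 starts 10:00 → clear.
R2: starts 09:30 before R10 ends 11:30, and ends 11:00 after R10 starts 10:00 → overlap.
R4: starts 11:00 before R10 ends 11:30, and ends 12:30 after R10 starts 10:00 → overlap.
R5: starts 14:00 at or after R10 ends 11:30 → clear.
R6: starts 14:30 at or after R10 ends 11:30 → clear.
R7: starts 16:00 at or after R10 ends 11:30 → clear.
R8: starts 16:30 at or after R10 ends 11:30 → clear.
R9: starts 18:30 at or after R10 ends 11:30 → clear.
R10 overlaps R2, R4.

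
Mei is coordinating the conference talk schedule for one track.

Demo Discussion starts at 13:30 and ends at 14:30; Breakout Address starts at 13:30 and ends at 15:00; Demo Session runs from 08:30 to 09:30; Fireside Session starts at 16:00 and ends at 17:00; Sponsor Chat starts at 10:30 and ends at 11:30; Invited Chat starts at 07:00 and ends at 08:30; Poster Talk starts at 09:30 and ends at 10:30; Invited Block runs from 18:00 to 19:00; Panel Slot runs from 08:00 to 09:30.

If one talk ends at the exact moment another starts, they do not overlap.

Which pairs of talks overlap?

Breakout Address & Demo Discussion, Demo Session & Panel Slot, Invited Chat & Panel Slot

Sorted by start: Invited Chat, Panel Slot, Demo Session, Poster Talk, Sponsor Chat, Demo Discussion, Breakout Address, Fireside Session, Invited Block.
Panel Slot starts before Invited Chat ends → Invited Chat and Panel Slot overlap.
Demo Session starts exactly when Invited Chat ends (back-to-back, no overlap) — done with Invited Chat.
Demo Session starts before Panel Slot ends → Panel Slot and Demo Session overlap.
Poster Talk starts exactly when Panel Slot ends (back-to-back, no overlap) — done with Panel Slot.
Poster Talk starts exactly when Demo Session ends (back-to-back, no overlap) — done with Demo Session.
Sponsor Chat starts exactly when Poster Talk ends (back-to-back, no overlap) — done with Poster Talk.
Demo Discussion starts after Sponsor Chat ends — done with Sponsor Chat.
Breakout Address starts before Demo Discussion ends → Demo Discussion and Breakout Address overlap.
Fireside Session starts after Demo Discussion ends — done with Demo Discussion.
Fireside Session starts after Breakout Address ends — done with Breakout Address.
Invited Block starts after Fireside Session ends.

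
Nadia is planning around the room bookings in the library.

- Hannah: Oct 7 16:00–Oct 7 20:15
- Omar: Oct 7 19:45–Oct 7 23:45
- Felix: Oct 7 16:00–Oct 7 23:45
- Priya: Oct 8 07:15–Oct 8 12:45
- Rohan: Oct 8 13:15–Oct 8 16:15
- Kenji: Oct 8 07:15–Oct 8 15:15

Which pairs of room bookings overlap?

Felix & Hannah, Felix & Omar, Hannah & Omar, Kenji & Priya, Kenji & Rohan

Check each pair: they overlap iff neither finishes before the other starts.
Sorted by start: Hannah, Felix, Omar, Priya, Kenji, Rohan.
Felix starts before Hannah ends → Hannah and Felix overlap.
Omar starts before Hannah ends → Hannah and Omar overlap.
Priya starts after Hannah ends, so nothing later overlaps Hannah either.
Omar starts before Felix ends → Felix and Omar overlap.
Priya starts after Felix ends, so nothing later overlaps Felix either.
Priya starts after Omar ends, so nothing later overlaps Omar either.
Kenji starts before Priya ends → Priya and Kenji overlap.
Rohan starts after Priya ends.
Rohan starts before Kenji ends → Kenji and Rohan overlap.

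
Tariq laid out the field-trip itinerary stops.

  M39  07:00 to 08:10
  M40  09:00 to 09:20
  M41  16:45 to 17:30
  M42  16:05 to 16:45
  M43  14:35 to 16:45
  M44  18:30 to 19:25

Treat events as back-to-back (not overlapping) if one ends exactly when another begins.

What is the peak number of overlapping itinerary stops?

Walk through starts and ends in time order (an end at T is processed before a start at T):
07:00 start M39 → 1
08:10 end M39 → 0
09:00 start M40 → 1
09:20 end M40 → 0
14:35 start M43 → 1
16:05 start M42 → 2
16:45 end M42 → 1
16:45 end M43 → 0
16:45 start M41 → 1
17:30 end M41 → 0
18:30 start M44 → 1
19:25 end M44 → 0
Peak is 2, at 16:05 (M42, M43).

2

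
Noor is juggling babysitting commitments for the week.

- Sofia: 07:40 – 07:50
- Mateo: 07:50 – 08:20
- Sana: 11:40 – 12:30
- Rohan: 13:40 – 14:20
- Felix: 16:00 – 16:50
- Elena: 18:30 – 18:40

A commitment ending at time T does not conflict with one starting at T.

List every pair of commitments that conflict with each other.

Sorted by start: Sofia, Mateo, Sana, Rohan, Felix, Elena.
Mateo starts exactly when Sofia ends (back-to-back, no overlap), so Sofia has no further overlaps.
Sana starts after Mateo ends, so Mateo has no further overlaps.
Rohan starts after Sana ends, so Sana has no further overlaps.
Felix starts after Rohan ends, so Rohan has no further overlaps.
Elena starts after Felix ends.

no overlapping pairs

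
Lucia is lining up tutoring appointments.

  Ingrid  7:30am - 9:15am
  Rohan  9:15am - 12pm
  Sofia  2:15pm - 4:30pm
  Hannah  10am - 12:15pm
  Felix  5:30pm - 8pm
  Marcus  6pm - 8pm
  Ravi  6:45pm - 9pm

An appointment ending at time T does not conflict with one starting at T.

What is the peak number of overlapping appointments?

Sort all start/end points and keep a running count:
7:30am start Ingrid → 1
9:15am end Ingrid → 0
9:15am start Rohan → 1
10am start Hannah → 2
12pm end Rohan → 1
12:15pm end Hannah → 0
2:15pm start Sofia → 1
4:30pm end Sofia → 0
5:30pm start Felix → 1
6pm start Marcus → 2
6:45pm start Ravi → 3
8pm end Felix → 2
8pm end Marcus → 1
9pm end Ravi → 0
Peak is 3, at 6:45pm (Felix, Marcus, Ravi).

3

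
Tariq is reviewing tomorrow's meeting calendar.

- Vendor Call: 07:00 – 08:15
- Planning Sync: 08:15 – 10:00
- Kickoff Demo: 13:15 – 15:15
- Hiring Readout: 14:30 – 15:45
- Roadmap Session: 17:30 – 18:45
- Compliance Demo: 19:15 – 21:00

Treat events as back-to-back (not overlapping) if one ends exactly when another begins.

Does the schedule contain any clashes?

Sorted by start: Vendor Call, Planning Sync, Kickoff Demo, Hiring Readout, Roadmap Session, Compliance Demo.
Planning Sync starts exactly when Vendor Call ends (back-to-back, no overlap); Vendor Call is clear from here.
Kickoff Demo starts after Planning Sync ends; Planning Sync is clear from here.
Hiring Readout starts before Kickoff Demo ends → Kickoff Demo and Hiring Readout overlap.
That's a conflict, so the schedule is not conflict-free.

Yes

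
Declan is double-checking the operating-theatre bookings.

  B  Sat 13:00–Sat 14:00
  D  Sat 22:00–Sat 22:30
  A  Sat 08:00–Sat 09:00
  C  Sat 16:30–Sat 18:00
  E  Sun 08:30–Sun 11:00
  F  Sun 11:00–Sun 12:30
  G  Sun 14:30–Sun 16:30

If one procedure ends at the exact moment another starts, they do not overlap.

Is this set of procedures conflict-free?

Yes

Sorted by start: A, B, C, D, E, F, G.
B starts after A ends, so nothing later overlaps A either.
C starts after B ends, so nothing later overlaps B either.
D starts after C ends, so nothing later overlaps C either.
E starts after D ends, so nothing later overlaps D either.
F starts exactly when E ends (back-to-back, no overlap), so nothing later overlaps E either.
G starts after F ends.
Every pair is clear; the schedule has no overlaps.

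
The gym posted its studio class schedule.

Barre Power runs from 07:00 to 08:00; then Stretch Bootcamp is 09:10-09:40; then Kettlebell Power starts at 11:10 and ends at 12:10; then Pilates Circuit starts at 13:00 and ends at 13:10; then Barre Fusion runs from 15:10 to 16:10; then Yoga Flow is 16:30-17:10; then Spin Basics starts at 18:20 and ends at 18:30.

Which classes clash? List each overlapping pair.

none

Two intervals overlap when each starts before the other ends.
Sorted by start: Barre Power, Stretch Bootcamp, Kettlebell Power, Pilates Circuit, Barre Fusion, Yoga Flow, Spin Basics.
Stretch Bootcamp starts after Barre Power ends; Barre Power is clear from here.
Kettlebell Power starts after Stretch Bootcamp ends; Stretch Bootcamp is clear from here.
Pilates Circuit starts after Kettlebell Power ends; Kettlebell Power is clear from here.
Barre Fusion starts after Pilates Circuit ends; Pilates Circuit is clear from here.
Yoga Flow starts after Barre Fusion ends; Barre Fusion is clear from here.
Spin Basics starts after Yoga Flow ends.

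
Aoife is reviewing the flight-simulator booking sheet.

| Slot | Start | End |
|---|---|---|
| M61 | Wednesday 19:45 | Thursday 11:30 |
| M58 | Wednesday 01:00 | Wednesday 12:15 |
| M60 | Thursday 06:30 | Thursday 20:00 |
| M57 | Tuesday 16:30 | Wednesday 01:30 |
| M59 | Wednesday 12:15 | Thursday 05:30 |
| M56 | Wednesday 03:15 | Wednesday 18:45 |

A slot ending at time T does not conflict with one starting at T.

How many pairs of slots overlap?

5

Check each pair: they overlap iff neither finishes before the other starts.
Sorted by start: M57, M58, M56, M59, M61, M60.
M58 starts before M57 ends → M57 and M58 overlap.
M56 starts after M57 ends, so nothing later overlaps M57 either.
M56 starts before M58 ends → M58 and M56 overlap.
M59 starts exactly when M58 ends (back-to-back, no overlap), so nothing later overlaps M58 either.
M59 starts before M56 ends → M56 and M59 overlap.
M61 starts after M56 ends, so nothing later overlaps M56 either.
M61 starts before M59 ends → M59 and M61 overlap.
M60 starts after M59 ends.
M60 starts before M61 ends → M61 and M60 overlap.
Overlapping pairs: M56 & M58, M56 & M59, M57 & M58, M59 & M61, M60 & M61 — 5 in total.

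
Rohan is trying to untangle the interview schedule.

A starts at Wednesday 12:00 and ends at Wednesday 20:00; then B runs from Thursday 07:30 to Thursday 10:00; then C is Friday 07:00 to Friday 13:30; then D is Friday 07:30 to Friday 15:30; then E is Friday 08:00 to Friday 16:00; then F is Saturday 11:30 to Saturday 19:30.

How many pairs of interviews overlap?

Sorted by start: A, B, C, D, E, F.
B starts after A ends; A is clear from here.
C starts after B ends; B is clear from here.
D starts before C ends → C and D overlap.
E starts before C ends → C and E overlap.
F starts after C ends.
E starts before D ends → D and E overlap.
F starts after D ends.
F starts after E ends.
Overlapping pairs: C & D, C & E, D & E — 3 in total.

3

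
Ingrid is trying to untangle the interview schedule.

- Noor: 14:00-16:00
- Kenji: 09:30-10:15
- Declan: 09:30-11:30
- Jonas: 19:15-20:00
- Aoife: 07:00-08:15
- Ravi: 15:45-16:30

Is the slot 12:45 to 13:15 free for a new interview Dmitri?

Aoife: ends 08:15 at or before Dmitri starts 12:45 → clear.
Declan: ends 11:30 at or before Dmitri starts 12:45 → clear.
Kenji: ends 10:15 at or before Dmitri starts 12:45 → clear.
Noor: starts 14:00 at or after Dmitri ends 13:15 → clear.
Ravi: starts 15:45 at or after Dmitri ends 13:15 → clear.
Jonas: starts 19:15 at or after Dmitri ends 13:15 → clear.

Yes — the slot is free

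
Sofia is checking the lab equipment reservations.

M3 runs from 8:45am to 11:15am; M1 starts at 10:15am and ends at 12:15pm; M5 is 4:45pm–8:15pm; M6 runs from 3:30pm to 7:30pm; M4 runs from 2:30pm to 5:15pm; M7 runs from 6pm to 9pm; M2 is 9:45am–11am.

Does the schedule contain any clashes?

Yes

Two intervals overlap when each starts before the other ends.
Sorted by start: M3, M2, M1, M4, M6, M5, M7.
M2 starts before M3 ends → M3 and M2 overlap.
That's a conflict, so the schedule is not conflict-free.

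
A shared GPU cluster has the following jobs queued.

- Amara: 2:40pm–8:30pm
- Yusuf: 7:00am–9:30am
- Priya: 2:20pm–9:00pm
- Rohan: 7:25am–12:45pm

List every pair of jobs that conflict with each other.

Amara & Priya, Rohan & Yusuf

Sorted by start: Yusuf, Rohan, Priya, Amara.
Rohan starts before Yusuf ends → Yusuf and Rohan overlap.
Priya starts after Yusuf ends, so nothing later overlaps Yusuf either.
Priya starts after Rohan ends, so nothing later overlaps Rohan either.
Amara starts before Priya ends → Priya and Amara overlap.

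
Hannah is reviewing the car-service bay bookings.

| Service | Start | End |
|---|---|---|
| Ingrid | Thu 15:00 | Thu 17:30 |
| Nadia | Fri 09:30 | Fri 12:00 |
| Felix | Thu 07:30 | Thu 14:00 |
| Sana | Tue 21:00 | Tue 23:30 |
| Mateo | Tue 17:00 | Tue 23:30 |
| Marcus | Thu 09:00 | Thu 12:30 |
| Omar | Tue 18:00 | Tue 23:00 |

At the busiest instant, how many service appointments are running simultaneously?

3

Sweep the timeline, counting +1 at each start and −1 at each end (ends before starts at a tie):
Tue 17:00 start Mateo → 1
Tue 18:00 start Omar → 2
Tue 21:00 start Sana → 3
Tue 23:00 end Omar → 2
Tue 23:30 end Mateo → 1
Tue 23:30 end Sana → 0
Thu 07:30 start Felix → 1
Thu 09:00 start Marcus → 2
Thu 12:30 end Marcus → 1
Thu 14:00 end Felix → 0
Thu 15:00 start Ingrid → 1
Thu 17:30 end Ingrid → 0
Fri 09:30 start Nadia → 1
Fri 12:00 end Nadia → 0
Peak is 3, at Tue 21:00 (Mateo, Omar, Sana).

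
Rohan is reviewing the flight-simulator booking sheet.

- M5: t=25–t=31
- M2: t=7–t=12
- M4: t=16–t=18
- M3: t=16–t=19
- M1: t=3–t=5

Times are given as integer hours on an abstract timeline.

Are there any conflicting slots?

Sorted by start: M1, M2, M3, M4, M5.
M2 starts after M1 ends, so nothing later overlaps M1 either.
M3 starts after M2 ends, so nothing later overlaps M2 either.
M4 starts before M3 ends → M3 and M4 overlap.
That's a conflict, so the schedule is not conflict-free.

Yes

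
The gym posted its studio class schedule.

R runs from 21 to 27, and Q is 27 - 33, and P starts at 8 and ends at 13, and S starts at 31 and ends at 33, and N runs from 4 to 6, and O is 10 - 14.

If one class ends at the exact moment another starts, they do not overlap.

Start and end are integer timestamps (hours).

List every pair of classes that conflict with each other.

Sorted by start: N, P, O, R, Q, S.
P starts after N ends — done with N.
O starts before P ends → P and O overlap.
R starts after P ends — done with P.
R starts after O ends — done with O.
Q starts exactly when R ends (back-to-back, no overlap) — done with R.
S starts before Q ends → Q and S overlap.

O & P, Q & S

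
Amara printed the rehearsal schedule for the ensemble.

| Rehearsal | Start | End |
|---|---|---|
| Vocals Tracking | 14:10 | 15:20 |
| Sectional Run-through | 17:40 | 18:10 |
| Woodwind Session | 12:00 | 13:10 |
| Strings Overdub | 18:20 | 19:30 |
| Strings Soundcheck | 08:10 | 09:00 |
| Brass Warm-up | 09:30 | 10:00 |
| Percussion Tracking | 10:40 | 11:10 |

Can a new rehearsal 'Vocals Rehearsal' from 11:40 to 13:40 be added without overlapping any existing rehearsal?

Strings Soundcheck: ends 09:00 at or before Vocals Rehearsal starts 11:40 → clear.
Brass Warm-up: ends 10:00 at or before Vocals Rehearsal starts 11:40 → clear.
Percussion Tracking: ends 11:10 at or before Vocals Rehearsal starts 11:40 → clear.
Woodwind Session: starts 12:00 before Vocals Rehearsal ends 13:40, and ends 13:10 after Vocals Rehearsal starts 11:40 → overlap.
Vocals Tracking: starts 14:10 at or after Vocals Rehearsal ends 13:40 → clear.
Sectional Run-through: starts 17:40 at or after Vocals Rehearsal ends 13:40 → clear.
Strings Overdub: starts 18:20 at or after Vocals Rehearsal ends 13:40 → clear.
Vocals Rehearsal overlaps Woodwind Session.

No — it overlaps Woodwind Session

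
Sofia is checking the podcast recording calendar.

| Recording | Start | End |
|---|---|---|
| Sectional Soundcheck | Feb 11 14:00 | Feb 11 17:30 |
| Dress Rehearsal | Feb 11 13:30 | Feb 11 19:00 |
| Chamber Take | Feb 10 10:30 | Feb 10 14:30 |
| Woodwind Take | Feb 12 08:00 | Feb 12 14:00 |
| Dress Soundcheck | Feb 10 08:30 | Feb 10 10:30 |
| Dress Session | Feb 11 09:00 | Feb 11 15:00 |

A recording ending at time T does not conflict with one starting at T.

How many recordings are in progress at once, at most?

Sort all start/end points and keep a running count:
Feb 10 08:30 start Dress Soundcheck → 1
Feb 10 10:30 end Dress Soundcheck → 0
Feb 10 10:30 start Chamber Take → 1
Feb 10 14:30 end Chamber Take → 0
Feb 11 09:00 start Dress Session → 1
Feb 11 13:30 start Dress Rehearsal → 2
Feb 11 14:00 start Sectional Soundcheck → 3
Feb 11 15:00 end Dress Session → 2
Feb 11 17:30 end Sectional Soundcheck → 1
Feb 11 19:00 end Dress Rehearsal → 0
Feb 12 08:00 start Woodwind Take → 1
Feb 12 14:00 end Woodwind Take → 0
Peak is 3, at Feb 11 14:00 (Dress Rehearsal, Dress Session, Sectional Soundcheck).

3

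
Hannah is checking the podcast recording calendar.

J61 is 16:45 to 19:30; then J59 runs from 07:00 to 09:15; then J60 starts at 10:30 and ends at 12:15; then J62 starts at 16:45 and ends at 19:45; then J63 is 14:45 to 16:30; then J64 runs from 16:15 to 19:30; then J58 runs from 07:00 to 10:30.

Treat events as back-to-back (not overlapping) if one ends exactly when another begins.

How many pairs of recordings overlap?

5

Sorted by start: J58, J59, J60, J63, J64, J61, J62.
J59 starts before J58 ends → J58 and J59 overlap.
J60 starts exactly when J58 ends (back-to-back, no overlap), so nothing later overlaps J58 either.
J60 starts after J59 ends, so nothing later overlaps J59 either.
J63 starts after J60 ends, so nothing later overlaps J60 either.
J64 starts before J63 ends → J63 and J64 overlap.
J61 starts after J63 ends, so nothing later overlaps J63 either.
J61 starts before J64 ends → J64 and J61 overlap.
J62 starts before J64 ends → J64 and J62 overlap.
J62 starts before J61 ends → J61 and J62 overlap.
Overlapping pairs: J58 & J59, J61 & J62, J61 & J64, J62 & J64, J63 & J64 — 5 in total.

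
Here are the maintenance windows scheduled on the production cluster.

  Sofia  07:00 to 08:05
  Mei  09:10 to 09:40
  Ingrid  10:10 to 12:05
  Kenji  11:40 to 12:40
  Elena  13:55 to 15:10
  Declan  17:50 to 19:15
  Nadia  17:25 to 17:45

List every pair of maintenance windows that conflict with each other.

Ingrid & Kenji

Sorted by start: Sofia, Mei, Ingrid, Kenji, Elena, Nadia, Declan.
Mei starts after Sofia ends; Sofia is clear from here.
Ingrid starts after Mei ends; Mei is clear from here.
Kenji starts before Ingrid ends → Ingrid and Kenji overlap.
Elena starts after Ingrid ends; Ingrid is clear from here.
Elena starts after Kenji ends; Kenji is clear from here.
Nadia starts after Elena ends; Elena is clear from here.
Declan starts after Nadia ends.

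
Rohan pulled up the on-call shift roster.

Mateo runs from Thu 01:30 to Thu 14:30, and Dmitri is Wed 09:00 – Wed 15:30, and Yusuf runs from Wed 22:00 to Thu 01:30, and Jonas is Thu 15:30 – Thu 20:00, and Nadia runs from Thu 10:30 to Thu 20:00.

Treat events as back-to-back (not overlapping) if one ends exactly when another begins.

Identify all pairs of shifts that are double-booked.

Check each pair: they overlap iff neither finishes before the other starts.
Sorted by start: Dmitri, Yusuf, Mateo, Nadia, Jonas.
Yusuf starts after Dmitri ends — done with Dmitri.
Mateo starts exactly when Yusuf ends (back-to-back, no overlap) — done with Yusuf.
Nadia starts before Mateo ends → Mateo and Nadia overlap.
Jonas starts after Mateo ends.
Jonas starts before Nadia ends → Nadia and Jonas overlap.

Jonas & Nadia, Mateo & Nadia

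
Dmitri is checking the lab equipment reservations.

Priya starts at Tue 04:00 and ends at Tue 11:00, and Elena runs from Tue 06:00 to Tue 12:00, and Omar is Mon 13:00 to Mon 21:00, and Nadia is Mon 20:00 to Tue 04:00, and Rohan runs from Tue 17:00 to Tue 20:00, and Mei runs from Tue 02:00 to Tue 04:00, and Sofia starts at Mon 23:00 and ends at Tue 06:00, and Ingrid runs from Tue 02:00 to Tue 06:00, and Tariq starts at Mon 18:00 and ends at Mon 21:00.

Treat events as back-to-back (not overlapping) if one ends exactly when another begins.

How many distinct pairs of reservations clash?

12

Sorted by start: Omar, Tariq, Nadia, Sofia, Ingrid, Mei, Priya, Elena, Rohan.
Tariq starts before Omar ends → Omar and Tariq overlap.
Nadia starts before Omar ends → Omar and Nadia overlap.
Sofia starts after Omar ends, so Omar has no further overlaps.
Nadia starts before Tariq ends → Tariq and Nadia overlap.
Sofia starts after Tariq ends, so Tariq has no further overlaps.
Sofia starts before Nadia ends → Nadia and Sofia overlap.
Ingrid starts before Nadia ends → Nadia and Ingrid overlap.
Mei starts before Nadia ends → Nadia and Mei overlap.
Priya starts exactly when Nadia ends (back-to-back, no overlap), so Nadia has no further overlaps.
Ingrid starts before Sofia ends → Sofia and Ingrid overlap.
Mei starts before Sofia ends → Sofia and Mei overlap.
Priya starts before Sofia ends → Sofia and Priya overlap.
Elena starts exactly when Sofia ends (back-to-back, no overlap), so Sofia has no further overlaps.
Mei starts before Ingrid ends → Ingrid and Mei overlap.
Priya starts before Ingrid ends → Ingrid and Priya overlap.
Elena starts exactly when Ingrid ends (back-to-back, no overlap), so Ingrid has no further overlaps.
Priya starts exactly when Mei ends (back-to-back, no overlap), so Mei has no further overlaps.
Elena starts before Priya ends → Priya and Elena overlap.
Rohan starts after Priya ends.
Rohan starts after Elena ends.
Overlapping pairs: Elena & Priya, Ingrid & Mei, Ingrid & Nadia, Ingrid & Priya, Ingrid & Sofia, Mei & Nadia, Mei & Sofia, Nadia & Omar, Nadia & Sofia, Nadia & Tariq, Omar & Tariq, Priya & Sofia — 12 in total.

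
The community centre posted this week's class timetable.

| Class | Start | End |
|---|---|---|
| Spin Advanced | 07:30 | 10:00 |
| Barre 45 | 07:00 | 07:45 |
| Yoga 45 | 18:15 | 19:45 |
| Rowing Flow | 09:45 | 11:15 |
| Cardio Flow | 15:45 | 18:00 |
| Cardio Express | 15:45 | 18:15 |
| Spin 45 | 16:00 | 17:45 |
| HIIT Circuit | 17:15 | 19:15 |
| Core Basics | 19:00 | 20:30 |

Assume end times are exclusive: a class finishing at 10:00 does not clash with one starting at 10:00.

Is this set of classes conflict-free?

No

Sorted by start: Barre 45, Spin Advanced, Rowing Flow, Cardio Flow, Cardio Express, Spin 45, HIIT Circuit, Yoga 45, Core Basics.
Spin Advanced starts before Barre 45 ends → Barre 45 and Spin Advanced overlap.
That's a conflict, so the schedule is not conflict-free.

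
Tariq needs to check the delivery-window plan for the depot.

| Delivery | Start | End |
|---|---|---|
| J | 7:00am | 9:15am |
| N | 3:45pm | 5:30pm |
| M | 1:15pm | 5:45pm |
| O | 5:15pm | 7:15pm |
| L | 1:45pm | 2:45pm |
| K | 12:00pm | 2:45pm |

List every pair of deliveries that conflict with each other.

Sorted by start: J, K, M, L, N, O.
K starts after J ends, so nothing later overlaps J either.
M starts before K ends → K and M overlap.
L starts before K ends → K and L overlap.
N starts after K ends, so nothing later overlaps K either.
L starts before M ends → M and L overlap.
N starts before M ends → M and N overlap.
O starts before M ends → M and O overlap.
N starts after L ends, so nothing later overlaps L either.
O starts before N ends → N and O overlap.

K & L, K & M, L & M, M & N, M & O, N & O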